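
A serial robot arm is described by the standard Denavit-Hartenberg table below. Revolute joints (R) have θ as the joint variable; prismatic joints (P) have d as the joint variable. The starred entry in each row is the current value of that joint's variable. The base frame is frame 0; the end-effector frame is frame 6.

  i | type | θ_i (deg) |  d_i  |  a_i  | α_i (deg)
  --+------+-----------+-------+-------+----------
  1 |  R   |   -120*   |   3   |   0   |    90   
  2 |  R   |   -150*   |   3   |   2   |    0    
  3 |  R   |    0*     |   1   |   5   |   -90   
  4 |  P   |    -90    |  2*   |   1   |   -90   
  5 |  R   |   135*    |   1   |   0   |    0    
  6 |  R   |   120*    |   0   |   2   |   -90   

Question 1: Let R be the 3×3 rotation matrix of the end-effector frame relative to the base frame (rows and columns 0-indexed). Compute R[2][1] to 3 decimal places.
End-effector y-axis (col 1 of R) = (-0.4330,-0.7500,0.5000)
R[2][1] = 0.5000

0.500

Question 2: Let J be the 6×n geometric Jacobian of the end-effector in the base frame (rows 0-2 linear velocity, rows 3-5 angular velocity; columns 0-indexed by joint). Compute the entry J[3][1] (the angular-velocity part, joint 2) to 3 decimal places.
-0.866

axis z_1 = (-0.8660,0.5000,0.0000); lever o_n−o_1 = (-1.4007,6.5386,-7.4051)
cross product → J_v[:, 1] = (-3.7025,-6.4130,-4.9623)
J_ω[:, 1] = z_1
entry J[3][1] = -0.8660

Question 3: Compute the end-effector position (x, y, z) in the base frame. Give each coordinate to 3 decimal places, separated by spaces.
after link 1: o_1 = (0.0000, 0.0000, 3.0000)
after link 2: o_2 = (-1.7321, 3.0000, 2.0000)
after link 3: o_3 = (-0.4330, 7.2500, -0.5000)
after link 4: o_4 = (-1.7990, 6.8840, -2.2321)
after link 5: o_5 = (-1.3660, 7.6340, -2.7321)
after link 6: o_6 = (-1.4007, 6.5386, -4.4051)

-1.401 6.539 -4.405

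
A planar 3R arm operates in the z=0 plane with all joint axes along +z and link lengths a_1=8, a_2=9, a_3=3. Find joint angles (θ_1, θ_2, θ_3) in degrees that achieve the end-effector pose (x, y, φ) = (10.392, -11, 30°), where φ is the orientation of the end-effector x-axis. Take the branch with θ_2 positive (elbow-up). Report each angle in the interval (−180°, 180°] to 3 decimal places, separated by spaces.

-90.002 60.002 60.000

wrist centre = target − a_3·(cos φ, sin φ) = (7.7939, -12.5000)
cos θ_2 = (216.9952−8²−9²)/(2·8·9) = 0.5000; θ_2 = 60.0022° (elbow-up)
β = atan2(-12.5000,7.7939) = -58.0559°; ψ = atan2(7.7944,12.4997) = 31.9463°
θ_1 = β − ψ = -90.0022°
θ_3 = φ − θ_1 − θ_2 = 60.0000° (wrapped to (-180°,180°])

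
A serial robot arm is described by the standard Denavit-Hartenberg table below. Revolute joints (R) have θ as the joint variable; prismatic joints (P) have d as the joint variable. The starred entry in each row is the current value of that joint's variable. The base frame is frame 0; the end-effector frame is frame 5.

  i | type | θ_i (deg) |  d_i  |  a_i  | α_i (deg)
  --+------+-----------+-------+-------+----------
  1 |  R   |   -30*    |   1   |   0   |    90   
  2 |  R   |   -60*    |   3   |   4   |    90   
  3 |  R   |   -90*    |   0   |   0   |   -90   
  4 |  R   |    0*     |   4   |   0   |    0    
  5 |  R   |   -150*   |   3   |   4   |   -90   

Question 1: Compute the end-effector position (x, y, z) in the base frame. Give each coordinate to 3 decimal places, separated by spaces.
after link 1: o_1 = (0.0000, 0.0000, 1.0000)
after link 2: o_2 = (0.2321, -3.5981, -2.4641)
after link 3: o_3 = (0.2321, -3.5981, -2.4641)
after link 4: o_4 = (1.9641, -4.5981, -5.9282)
after link 5: o_5 = (0.0311, -7.4821, -9.5263)

0.031 -7.482 -9.526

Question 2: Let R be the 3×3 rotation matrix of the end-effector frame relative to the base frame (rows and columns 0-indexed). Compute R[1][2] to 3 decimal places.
End-effector z-axis (col 2 of R) = (-0.3995,0.8080,-0.4330)
R[1][2] = 0.8080

0.808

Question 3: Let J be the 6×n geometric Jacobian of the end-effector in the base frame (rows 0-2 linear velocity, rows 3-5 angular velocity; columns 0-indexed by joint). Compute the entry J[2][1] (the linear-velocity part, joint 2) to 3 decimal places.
axis z_1 = (-0.5000,-0.8660,0.0000); lever o_n−o_1 = (0.0311,-7.4821,-10.5263)
cross product → J_v[:, 1] = (9.1160,-5.2631,3.7679)
J_ω[:, 1] = z_1
entry J[2][1] = 3.7679

3.768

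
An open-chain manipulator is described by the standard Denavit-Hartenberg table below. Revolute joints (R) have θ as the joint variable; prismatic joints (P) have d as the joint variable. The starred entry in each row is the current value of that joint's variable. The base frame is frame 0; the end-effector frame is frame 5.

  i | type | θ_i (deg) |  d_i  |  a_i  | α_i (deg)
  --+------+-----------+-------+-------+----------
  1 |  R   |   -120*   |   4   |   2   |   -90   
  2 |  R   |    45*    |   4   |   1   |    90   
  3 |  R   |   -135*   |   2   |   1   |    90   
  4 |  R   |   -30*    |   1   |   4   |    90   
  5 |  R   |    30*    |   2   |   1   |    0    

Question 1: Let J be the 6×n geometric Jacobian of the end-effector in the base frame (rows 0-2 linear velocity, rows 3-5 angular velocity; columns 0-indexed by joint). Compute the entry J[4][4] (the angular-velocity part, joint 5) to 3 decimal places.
axis z_4 = (0.4874,0.1370,-0.8624); lever o_n−o_4 = (1.2872,1.1689,-1.4059)
cross product → J_v[:, 4] = (0.8154,-0.4249,0.3933)
J_ω[:, 4] = z_4
entry J[4][4] = 0.1370

0.137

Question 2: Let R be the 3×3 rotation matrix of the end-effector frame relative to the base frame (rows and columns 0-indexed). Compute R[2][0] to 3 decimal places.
0.319

End-effector x-axis (col 0 of R) = (0.3125,0.8948,0.3188)
R[2][0] = 0.3188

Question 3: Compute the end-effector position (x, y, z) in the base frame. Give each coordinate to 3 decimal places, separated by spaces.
2.642 0.415 4.619

after link 1: o_1 = (-1.0000, -1.7321, 4.0000)
after link 2: o_2 = (2.1105, -4.3444, 3.2929)
after link 3: o_3 = (1.0411, -4.7826, 5.2071)
after link 4: o_4 = (1.3553, -0.7537, 6.0249)
after link 5: o_5 = (2.6425, 0.4153, 4.6190)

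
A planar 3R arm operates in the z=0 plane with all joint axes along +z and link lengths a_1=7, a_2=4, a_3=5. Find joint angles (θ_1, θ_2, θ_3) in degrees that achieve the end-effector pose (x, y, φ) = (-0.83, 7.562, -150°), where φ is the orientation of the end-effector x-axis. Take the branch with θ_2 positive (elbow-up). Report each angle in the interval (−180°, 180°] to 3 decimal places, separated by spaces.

59.997 30.006 119.997

wrist centre = target − a_3·(cos φ, sin φ) = (3.5001, 10.0620)
cos θ_2 = (113.4947−7²−4²)/(2·7·4) = 0.8660; θ_2 = 30.0055° (elbow-up)
β = atan2(10.0620,3.5001) = 70.8195°; ψ = atan2(2.0003,10.4639) = 10.8224°
θ_1 = β − ψ = 59.9971°
θ_3 = φ − θ_1 − θ_2 = 119.9974° (wrapped to (-180°,180°])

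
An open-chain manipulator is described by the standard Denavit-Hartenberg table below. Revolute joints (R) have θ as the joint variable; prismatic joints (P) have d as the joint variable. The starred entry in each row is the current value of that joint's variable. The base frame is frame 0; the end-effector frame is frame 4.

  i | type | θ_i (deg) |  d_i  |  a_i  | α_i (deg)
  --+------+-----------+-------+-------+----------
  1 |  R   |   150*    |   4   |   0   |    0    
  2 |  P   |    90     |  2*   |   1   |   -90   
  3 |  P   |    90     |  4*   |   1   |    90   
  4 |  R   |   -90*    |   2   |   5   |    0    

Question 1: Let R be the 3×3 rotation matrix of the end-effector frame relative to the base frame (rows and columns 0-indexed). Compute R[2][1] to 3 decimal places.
End-effector y-axis (col 1 of R) = (0.0000,-0.0000,-1.0000)
R[2][1] = -1.0000

-1.000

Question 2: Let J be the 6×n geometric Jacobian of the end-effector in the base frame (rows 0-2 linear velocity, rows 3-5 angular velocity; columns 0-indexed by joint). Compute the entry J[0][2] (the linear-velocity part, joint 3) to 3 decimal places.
0.866

prismatic axis z_2 = (0.8660,-0.5000,0.0000)
J_v[:, 2] = z_2; J_ω[:, 2] = (0,0,0)
entry J[0][2] = 0.8660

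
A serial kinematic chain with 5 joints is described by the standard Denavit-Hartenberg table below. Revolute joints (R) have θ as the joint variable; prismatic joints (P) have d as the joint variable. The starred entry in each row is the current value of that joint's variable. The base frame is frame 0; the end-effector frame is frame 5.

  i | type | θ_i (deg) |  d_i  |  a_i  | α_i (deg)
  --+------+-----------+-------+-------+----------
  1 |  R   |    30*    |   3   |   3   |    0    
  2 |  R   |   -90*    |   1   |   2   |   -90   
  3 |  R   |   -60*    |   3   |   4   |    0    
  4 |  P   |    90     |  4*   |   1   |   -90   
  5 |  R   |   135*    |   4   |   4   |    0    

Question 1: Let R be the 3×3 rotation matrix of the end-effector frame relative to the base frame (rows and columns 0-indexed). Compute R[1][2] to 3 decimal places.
0.433

End-effector z-axis (col 2 of R) = (-0.2500,0.4330,-0.8660)
R[1][2] = 0.4330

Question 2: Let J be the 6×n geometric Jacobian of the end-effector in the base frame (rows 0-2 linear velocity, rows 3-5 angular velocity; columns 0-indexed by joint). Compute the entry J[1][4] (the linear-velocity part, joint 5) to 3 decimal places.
3.536

axis z_4 = (-0.2500,0.4330,-0.8660); lever o_n−o_4 = (-4.6742,2.4392,-2.0499)
cross product → J_v[:, 4] = (1.2247,3.5355,1.4142)
J_ω[:, 4] = z_4
entry J[1][4] = 3.5355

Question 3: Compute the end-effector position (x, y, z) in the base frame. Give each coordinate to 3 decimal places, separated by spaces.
6.419 3.225 4.914

after link 1: o_1 = (2.5981, 1.5000, 3.0000)
after link 2: o_2 = (3.5981, -0.2321, 4.0000)
after link 3: o_3 = (7.1962, -0.4641, 7.4641)
after link 4: o_4 = (11.0933, 0.7859, 6.9641)
after link 5: o_5 = (6.4190, 3.2251, 4.9142)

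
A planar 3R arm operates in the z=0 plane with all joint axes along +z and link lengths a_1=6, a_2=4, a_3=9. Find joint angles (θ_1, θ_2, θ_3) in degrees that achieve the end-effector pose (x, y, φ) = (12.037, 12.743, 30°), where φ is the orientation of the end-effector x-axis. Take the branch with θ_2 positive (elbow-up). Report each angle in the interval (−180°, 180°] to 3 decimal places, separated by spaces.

45.005 44.988 -59.993

wrist centre = target − a_3·(cos φ, sin φ) = (4.2428, 8.2430)
cos θ_2 = (85.9482−6²−4²)/(2·6·4) = 0.7073; θ_2 = 44.9881° (elbow-up)
β = atan2(8.2430,4.2428) = 62.7646°; ψ = atan2(2.8278,8.8290) = 17.7597°
θ_1 = β − ψ = 45.0049°
θ_3 = φ − θ_1 − θ_2 = -59.9930° (wrapped to (-180°,180°])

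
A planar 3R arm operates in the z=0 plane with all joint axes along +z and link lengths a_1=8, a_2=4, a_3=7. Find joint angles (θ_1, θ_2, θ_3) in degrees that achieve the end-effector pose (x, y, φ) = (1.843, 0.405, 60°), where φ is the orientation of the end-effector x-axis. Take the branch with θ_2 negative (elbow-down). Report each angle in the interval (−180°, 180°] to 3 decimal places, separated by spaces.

-77.649 -134.995 -87.356

wrist centre = target − a_3·(cos φ, sin φ) = (-1.6570, -5.6572)
cos θ_2 = (34.7493−8²−4²)/(2·8·4) = -0.7070; θ_2 = -134.9948° (elbow-down)
β = atan2(-5.6572,-1.6570) = -106.3254°; ψ = atan2(-2.8287,5.1718) = -28.6761°
θ_1 = β − ψ = -77.6494°
θ_3 = φ − θ_1 − θ_2 = -87.3559° (wrapped to (-180°,180°])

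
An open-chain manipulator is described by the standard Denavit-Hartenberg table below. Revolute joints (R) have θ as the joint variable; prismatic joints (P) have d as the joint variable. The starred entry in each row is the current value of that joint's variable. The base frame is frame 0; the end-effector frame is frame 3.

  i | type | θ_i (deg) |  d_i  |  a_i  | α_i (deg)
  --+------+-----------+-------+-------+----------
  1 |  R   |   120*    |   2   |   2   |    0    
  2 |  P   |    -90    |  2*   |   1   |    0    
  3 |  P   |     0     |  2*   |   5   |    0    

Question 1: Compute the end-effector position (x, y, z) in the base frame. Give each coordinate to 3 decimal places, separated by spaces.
4.196 4.732 6.000

after link 1: o_1 = (-1.0000, 1.7321, 2.0000)
after link 2: o_2 = (-0.1340, 2.2321, 4.0000)
after link 3: o_3 = (4.1962, 4.7321, 6.0000)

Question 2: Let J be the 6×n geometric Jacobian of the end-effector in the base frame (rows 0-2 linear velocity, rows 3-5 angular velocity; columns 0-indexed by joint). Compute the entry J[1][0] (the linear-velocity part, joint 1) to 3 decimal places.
4.196

axis z_0 = ẑ; lever o_n−o_0 = (4.1962,4.7321,6.0000)
cross product → J_v[:, 0] = (-4.7321,4.1962,0.0000)
J_ω[:, 0] = z_0
entry J[1][0] = 4.1962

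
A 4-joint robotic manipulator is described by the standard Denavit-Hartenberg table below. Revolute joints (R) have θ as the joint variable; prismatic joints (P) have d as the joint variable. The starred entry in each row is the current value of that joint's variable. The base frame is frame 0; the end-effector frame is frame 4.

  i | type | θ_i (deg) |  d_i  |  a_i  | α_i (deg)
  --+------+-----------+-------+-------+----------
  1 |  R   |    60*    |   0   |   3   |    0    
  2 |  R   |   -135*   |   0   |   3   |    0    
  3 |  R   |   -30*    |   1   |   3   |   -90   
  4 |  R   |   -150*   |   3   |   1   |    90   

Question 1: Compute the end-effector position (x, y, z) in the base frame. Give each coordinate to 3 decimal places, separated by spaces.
4.622 -3.137 1.500

after link 1: o_1 = (1.5000, 2.5981, 0.0000)
after link 2: o_2 = (2.2765, -0.2997, 0.0000)
after link 3: o_3 = (1.5000, -3.1975, 1.0000)
after link 4: o_4 = (4.6219, -3.1374, 1.5000)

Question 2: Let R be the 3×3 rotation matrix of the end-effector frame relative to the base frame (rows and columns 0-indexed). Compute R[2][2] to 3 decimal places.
End-effector z-axis (col 2 of R) = (0.1294,0.4830,-0.8660)
R[2][2] = -0.8660

-0.866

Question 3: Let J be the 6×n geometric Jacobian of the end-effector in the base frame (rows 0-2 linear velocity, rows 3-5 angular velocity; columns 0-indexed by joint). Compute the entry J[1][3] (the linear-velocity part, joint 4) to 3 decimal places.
-0.483

axis z_3 = (0.9659,-0.2588,0.0000); lever o_n−o_3 = (3.1219,0.0601,0.5000)
cross product → J_v[:, 3] = (-0.1294,-0.4830,0.8660)
J_ω[:, 3] = z_3
entry J[1][3] = -0.4830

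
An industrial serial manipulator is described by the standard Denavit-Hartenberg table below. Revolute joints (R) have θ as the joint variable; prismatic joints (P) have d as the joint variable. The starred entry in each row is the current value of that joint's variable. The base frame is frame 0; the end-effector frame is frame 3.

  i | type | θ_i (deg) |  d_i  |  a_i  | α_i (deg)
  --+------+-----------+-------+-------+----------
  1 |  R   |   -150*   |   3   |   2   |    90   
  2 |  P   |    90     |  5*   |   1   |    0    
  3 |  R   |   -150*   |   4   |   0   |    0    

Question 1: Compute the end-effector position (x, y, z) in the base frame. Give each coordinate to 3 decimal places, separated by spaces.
-6.232 6.794 4.000

after link 1: o_1 = (-1.7321, -1.0000, 3.0000)
after link 2: o_2 = (-4.2321, 3.3301, 4.0000)
after link 3: o_3 = (-6.2321, 6.7942, 4.0000)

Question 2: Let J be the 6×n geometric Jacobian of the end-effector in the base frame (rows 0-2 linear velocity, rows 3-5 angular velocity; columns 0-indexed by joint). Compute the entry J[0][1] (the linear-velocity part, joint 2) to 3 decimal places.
prismatic axis z_1 = (-0.5000,0.8660,0.0000)
J_v[:, 1] = z_1; J_ω[:, 1] = (0,0,0)
entry J[0][1] = -0.5000

-0.500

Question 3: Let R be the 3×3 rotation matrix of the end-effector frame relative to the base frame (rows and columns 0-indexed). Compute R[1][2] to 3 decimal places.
0.866

End-effector z-axis (col 2 of R) = (-0.5000,0.8660,0.0000)
R[1][2] = 0.8660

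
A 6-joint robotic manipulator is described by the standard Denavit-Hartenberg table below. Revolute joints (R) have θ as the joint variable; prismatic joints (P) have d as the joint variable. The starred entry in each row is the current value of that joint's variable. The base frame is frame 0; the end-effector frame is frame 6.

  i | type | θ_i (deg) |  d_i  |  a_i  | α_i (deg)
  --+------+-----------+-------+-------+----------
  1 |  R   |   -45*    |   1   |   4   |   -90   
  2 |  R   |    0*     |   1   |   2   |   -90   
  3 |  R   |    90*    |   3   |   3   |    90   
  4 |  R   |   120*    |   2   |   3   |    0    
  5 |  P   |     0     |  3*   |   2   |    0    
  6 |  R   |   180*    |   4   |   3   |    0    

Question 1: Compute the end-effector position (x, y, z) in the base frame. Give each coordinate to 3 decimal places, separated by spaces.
after link 1: o_1 = (2.8284, -2.8284, 1.0000)
after link 2: o_2 = (4.9497, -3.5355, 1.0000)
after link 3: o_3 = (2.8284, -5.6569, -2.0000)
after link 4: o_4 = (5.3033, -6.0104, -4.5981)
after link 5: o_5 = (8.1317, -7.4246, -6.3301)
after link 6: o_6 = (9.8995, -11.3137, -3.7321)

9.899 -11.314 -3.732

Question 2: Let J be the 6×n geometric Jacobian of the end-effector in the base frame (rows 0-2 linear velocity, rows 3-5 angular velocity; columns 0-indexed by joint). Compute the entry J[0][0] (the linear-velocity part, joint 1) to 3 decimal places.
axis z_0 = ẑ; lever o_n−o_0 = (9.8995,-11.3137,-3.7321)
cross product → J_v[:, 0] = (11.3137,9.8995,-0.0000)
J_ω[:, 0] = z_0
entry J[0][0] = 11.3137

11.314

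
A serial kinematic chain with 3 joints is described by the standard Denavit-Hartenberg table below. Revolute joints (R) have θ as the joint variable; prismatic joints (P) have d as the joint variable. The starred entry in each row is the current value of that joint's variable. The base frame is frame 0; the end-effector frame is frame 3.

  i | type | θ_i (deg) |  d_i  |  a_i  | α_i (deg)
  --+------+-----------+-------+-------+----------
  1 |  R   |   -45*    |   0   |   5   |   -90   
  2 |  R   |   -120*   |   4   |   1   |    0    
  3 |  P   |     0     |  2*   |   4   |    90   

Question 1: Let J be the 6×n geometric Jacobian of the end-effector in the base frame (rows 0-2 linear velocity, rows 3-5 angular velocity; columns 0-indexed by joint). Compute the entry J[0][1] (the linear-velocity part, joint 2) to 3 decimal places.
axis z_1 = (0.7071,0.7071,0.0000); lever o_n−o_1 = (2.4749,6.0104,4.3301)
cross product → J_v[:, 1] = (3.0619,-3.0619,2.5000)
J_ω[:, 1] = z_1
entry J[0][1] = 3.0619

3.062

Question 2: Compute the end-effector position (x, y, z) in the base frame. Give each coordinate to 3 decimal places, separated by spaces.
6.010 2.475 4.330

after link 1: o_1 = (3.5355, -3.5355, 0.0000)
after link 2: o_2 = (6.0104, -0.3536, 0.8660)
after link 3: o_3 = (6.0104, 2.4749, 4.3301)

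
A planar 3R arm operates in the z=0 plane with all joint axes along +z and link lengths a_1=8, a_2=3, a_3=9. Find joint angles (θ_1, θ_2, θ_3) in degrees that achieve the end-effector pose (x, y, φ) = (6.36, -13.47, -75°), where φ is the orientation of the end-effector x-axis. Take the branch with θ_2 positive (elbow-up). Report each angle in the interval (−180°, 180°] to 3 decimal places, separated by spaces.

wrist centre = target − a_3·(cos φ, sin φ) = (4.0306, -4.7767)
cos θ_2 = (39.0625−8²−3²)/(2·8·3) = -0.7070; θ_2 = 134.9938° (elbow-up)
β = atan2(-4.7767,4.0306) = -49.8418°; ψ = atan2(2.1215,5.8789) = 19.8432°
θ_1 = β − ψ = -69.6850°
θ_3 = φ − θ_1 − θ_2 = -140.3088° (wrapped to (-180°,180°])

-69.685 134.994 -140.309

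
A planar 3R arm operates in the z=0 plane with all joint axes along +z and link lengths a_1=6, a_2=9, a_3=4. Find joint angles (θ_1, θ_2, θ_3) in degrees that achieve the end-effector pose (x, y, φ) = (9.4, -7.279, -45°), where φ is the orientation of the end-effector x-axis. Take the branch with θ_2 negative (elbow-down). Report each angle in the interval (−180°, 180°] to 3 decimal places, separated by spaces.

45.003 -120.004 30.002

wrist centre = target − a_3·(cos φ, sin φ) = (6.5716, -4.4506)
cos θ_2 = (62.9932−6²−9²)/(2·6·9) = -0.5001; θ_2 = -120.0042° (elbow-down)
β = atan2(-4.4506,6.5716) = -34.1077°; ψ = atan2(-7.7939,1.4994) = -79.1102°
θ_1 = β − ψ = 45.0025°
θ_3 = φ − θ_1 − θ_2 = 30.0017° (wrapped to (-180°,180°])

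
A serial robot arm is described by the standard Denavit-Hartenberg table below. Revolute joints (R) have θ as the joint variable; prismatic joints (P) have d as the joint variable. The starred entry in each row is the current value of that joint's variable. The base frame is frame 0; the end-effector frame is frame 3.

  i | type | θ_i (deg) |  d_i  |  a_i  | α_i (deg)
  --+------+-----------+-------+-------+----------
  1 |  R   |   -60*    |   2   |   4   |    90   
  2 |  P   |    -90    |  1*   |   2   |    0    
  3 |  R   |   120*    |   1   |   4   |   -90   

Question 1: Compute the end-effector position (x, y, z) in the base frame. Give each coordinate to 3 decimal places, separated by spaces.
2.000 -7.464 2.000

after link 1: o_1 = (2.0000, -3.4641, 2.0000)
after link 2: o_2 = (1.1340, -3.9641, 0.0000)
after link 3: o_3 = (2.0000, -7.4641, 2.0000)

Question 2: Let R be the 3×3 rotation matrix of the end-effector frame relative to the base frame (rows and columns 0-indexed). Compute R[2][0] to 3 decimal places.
End-effector x-axis (col 0 of R) = (0.4330,-0.7500,0.5000)
R[2][0] = 0.5000

0.500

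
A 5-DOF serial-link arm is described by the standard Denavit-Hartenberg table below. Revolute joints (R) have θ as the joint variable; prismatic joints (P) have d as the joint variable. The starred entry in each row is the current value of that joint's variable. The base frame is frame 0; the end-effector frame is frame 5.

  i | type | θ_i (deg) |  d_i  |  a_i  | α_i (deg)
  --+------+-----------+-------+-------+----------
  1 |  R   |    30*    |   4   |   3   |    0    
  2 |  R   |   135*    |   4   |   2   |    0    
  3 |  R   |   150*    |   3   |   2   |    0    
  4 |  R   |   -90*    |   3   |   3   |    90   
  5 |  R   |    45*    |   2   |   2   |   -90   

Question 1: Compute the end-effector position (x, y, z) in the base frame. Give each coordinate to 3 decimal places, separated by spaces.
-2.455 -1.104 15.414

after link 1: o_1 = (2.5981, 1.5000, 4.0000)
after link 2: o_2 = (0.6662, 2.0176, 8.0000)
after link 3: o_3 = (2.0804, 0.6034, 11.0000)
after link 4: o_4 = (-0.0409, -1.5179, 14.0000)
after link 5: o_5 = (-2.4551, -1.1037, 15.4142)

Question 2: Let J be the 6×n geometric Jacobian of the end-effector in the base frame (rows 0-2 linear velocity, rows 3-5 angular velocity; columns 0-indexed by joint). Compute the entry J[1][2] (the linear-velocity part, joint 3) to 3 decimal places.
-3.121

axis z_2 = (0.0000,0.0000,1.0000); lever o_n−o_2 = (-3.1213,-3.1213,7.4142)
cross product → J_v[:, 2] = (3.1213,-3.1213,0.0000)
J_ω[:, 2] = z_2
entry J[1][2] = -3.1213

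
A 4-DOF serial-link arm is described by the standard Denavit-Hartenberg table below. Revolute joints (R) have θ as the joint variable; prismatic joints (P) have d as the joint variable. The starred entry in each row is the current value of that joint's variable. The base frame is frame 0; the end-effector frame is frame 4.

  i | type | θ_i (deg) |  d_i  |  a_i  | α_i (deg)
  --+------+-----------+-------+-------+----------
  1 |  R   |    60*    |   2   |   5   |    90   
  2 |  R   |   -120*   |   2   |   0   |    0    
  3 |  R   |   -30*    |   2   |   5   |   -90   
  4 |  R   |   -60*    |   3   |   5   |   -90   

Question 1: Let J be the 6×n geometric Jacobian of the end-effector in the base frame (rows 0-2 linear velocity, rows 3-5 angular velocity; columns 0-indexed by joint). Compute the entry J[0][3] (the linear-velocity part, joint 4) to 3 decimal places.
-4.040

axis z_3 = (0.2500,0.4330,-0.8660); lever o_n−o_3 = (3.4175,-2.7410,-3.8481)
cross product → J_v[:, 3] = (-4.0401,-1.9976,-2.1651)
J_ω[:, 3] = z_3
entry J[0][3] = -4.0401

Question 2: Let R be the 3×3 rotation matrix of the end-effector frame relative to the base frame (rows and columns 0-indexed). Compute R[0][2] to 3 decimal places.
End-effector z-axis (col 2 of R) = (-0.8080,-0.3995,-0.4330)
R[0][2] = -0.8080

-0.808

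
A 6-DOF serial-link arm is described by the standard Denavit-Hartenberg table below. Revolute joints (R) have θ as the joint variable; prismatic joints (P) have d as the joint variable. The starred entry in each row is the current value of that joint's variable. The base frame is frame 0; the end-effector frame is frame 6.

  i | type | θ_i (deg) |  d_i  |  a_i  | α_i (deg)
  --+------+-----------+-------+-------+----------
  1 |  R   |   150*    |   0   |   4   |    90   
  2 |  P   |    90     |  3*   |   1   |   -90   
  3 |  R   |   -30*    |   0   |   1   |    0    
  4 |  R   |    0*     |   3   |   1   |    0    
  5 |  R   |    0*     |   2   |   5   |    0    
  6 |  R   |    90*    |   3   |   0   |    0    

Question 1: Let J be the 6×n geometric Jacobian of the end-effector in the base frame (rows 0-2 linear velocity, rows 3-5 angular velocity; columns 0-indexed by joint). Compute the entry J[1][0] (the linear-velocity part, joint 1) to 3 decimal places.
axis z_0 = ẑ; lever o_n−o_0 = (6.7141,3.6292,7.0622)
cross product → J_v[:, 0] = (-3.6292,6.7141,0.0000)
J_ω[:, 0] = z_0
entry J[1][0] = 6.7141

6.714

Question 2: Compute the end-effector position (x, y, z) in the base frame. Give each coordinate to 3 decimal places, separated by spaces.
after link 1: o_1 = (-3.4641, 2.0000, 0.0000)
after link 2: o_2 = (-1.9641, 4.5981, 1.0000)
after link 3: o_3 = (-1.7141, 5.0311, 1.8660)
after link 4: o_4 = (1.1340, 3.9641, 2.7321)
after link 5: o_5 = (4.1160, 5.1292, 7.0622)
after link 6: o_6 = (6.7141, 3.6292, 7.0622)

6.714 3.629 7.062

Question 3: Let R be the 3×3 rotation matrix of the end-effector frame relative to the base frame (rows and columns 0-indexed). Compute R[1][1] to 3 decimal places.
End-effector y-axis (col 1 of R) = (-0.2500,-0.4330,-0.8660)
R[1][1] = -0.4330

-0.433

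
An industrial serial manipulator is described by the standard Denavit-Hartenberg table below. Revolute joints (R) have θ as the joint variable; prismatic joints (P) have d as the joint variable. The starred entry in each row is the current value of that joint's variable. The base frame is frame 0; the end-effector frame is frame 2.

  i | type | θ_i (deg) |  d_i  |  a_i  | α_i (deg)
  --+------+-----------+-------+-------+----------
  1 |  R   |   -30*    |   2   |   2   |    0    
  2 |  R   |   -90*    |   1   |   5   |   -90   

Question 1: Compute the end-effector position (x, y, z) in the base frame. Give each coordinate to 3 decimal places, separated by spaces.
after link 1: o_1 = (1.7321, -1.0000, 2.0000)
after link 2: o_2 = (-0.7679, -5.3301, 3.0000)

-0.768 -5.330 3.000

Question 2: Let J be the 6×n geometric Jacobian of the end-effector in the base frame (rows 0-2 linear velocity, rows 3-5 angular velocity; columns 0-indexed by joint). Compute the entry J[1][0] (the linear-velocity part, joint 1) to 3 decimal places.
axis z_0 = ẑ; lever o_n−o_0 = (-0.7679,-5.3301,3.0000)
cross product → J_v[:, 0] = (5.3301,-0.7679,0.0000)
J_ω[:, 0] = z_0
entry J[1][0] = -0.7679

-0.768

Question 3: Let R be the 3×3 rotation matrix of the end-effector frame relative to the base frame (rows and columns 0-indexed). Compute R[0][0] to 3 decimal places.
End-effector x-axis (col 0 of R) = (-0.5000,-0.8660,0.0000)
R[0][0] = -0.5000

-0.500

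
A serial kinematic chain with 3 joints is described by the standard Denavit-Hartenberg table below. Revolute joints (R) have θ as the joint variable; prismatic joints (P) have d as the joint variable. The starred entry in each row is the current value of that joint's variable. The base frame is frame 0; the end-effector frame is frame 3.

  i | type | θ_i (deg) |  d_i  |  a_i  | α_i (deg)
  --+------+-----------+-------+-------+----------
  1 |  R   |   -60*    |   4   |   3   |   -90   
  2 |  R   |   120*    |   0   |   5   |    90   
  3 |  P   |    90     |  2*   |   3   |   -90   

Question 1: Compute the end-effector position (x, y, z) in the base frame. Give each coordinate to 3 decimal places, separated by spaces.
3.714 -0.433 -1.330

after link 1: o_1 = (1.5000, -2.5981, 4.0000)
after link 2: o_2 = (0.2500, -0.4330, -0.3301)
after link 3: o_3 = (3.7141, -0.4330, -1.3301)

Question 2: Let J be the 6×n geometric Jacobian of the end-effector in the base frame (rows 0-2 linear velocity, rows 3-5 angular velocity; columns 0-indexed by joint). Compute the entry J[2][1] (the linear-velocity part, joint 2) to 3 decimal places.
axis z_1 = (0.8660,0.5000,0.0000); lever o_n−o_1 = (2.2141,2.1651,-5.3301)
cross product → J_v[:, 1] = (-2.6651,4.6160,0.7679)
J_ω[:, 1] = z_1
entry J[2][1] = 0.7679

0.768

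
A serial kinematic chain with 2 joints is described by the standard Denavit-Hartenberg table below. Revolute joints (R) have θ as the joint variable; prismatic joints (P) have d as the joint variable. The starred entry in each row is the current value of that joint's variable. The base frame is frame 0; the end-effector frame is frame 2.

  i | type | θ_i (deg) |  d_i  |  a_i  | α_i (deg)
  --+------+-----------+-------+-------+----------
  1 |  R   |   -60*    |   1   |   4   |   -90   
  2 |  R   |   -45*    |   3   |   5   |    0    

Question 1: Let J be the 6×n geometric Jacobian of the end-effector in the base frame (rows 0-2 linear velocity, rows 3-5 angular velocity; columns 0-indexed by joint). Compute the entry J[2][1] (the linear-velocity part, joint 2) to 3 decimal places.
axis z_1 = (0.8660,0.5000,0.0000); lever o_n−o_1 = (4.3658,-1.5619,3.5355)
cross product → J_v[:, 1] = (1.7678,-3.0619,-3.5355)
J_ω[:, 1] = z_1
entry J[2][1] = -3.5355

-3.536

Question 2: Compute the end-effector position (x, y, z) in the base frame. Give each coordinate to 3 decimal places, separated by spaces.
after link 1: o_1 = (2.0000, -3.4641, 1.0000)
after link 2: o_2 = (6.3658, -5.0260, 4.5355)

6.366 -5.026 4.536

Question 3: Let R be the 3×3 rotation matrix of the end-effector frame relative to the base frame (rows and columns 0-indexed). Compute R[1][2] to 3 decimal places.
End-effector z-axis (col 2 of R) = (0.8660,0.5000,0.0000)
R[1][2] = 0.5000

0.500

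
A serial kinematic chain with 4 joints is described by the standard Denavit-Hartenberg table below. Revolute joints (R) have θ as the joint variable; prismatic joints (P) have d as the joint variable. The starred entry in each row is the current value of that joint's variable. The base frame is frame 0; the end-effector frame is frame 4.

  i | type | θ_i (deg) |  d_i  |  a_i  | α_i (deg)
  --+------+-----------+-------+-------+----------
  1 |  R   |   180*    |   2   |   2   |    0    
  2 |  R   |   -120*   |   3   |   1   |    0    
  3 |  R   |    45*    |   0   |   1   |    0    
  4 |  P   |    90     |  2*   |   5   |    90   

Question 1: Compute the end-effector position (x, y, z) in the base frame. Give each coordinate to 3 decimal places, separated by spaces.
after link 1: o_1 = (-2.0000, 0.0000, 2.0000)
after link 2: o_2 = (-1.5000, 0.8660, 5.0000)
after link 3: o_3 = (-1.7588, 1.8320, 5.0000)
after link 4: o_4 = (-6.5884, 0.5379, 7.0000)

-6.588 0.538 7.000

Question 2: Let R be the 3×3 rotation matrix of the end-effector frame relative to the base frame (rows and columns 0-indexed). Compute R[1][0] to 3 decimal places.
End-effector x-axis (col 0 of R) = (-0.9659,-0.2588,0.0000)
R[1][0] = -0.2588

-0.259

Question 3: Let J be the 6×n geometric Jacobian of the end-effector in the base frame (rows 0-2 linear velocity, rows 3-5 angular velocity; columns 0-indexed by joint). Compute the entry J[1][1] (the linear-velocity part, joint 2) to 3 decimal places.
axis z_1 = (0.0000,0.0000,1.0000); lever o_n−o_1 = (-4.5884,0.5379,5.0000)
cross product → J_v[:, 1] = (-0.5379,-4.5884,0.0000)
J_ω[:, 1] = z_1
entry J[1][1] = -4.5884

-4.588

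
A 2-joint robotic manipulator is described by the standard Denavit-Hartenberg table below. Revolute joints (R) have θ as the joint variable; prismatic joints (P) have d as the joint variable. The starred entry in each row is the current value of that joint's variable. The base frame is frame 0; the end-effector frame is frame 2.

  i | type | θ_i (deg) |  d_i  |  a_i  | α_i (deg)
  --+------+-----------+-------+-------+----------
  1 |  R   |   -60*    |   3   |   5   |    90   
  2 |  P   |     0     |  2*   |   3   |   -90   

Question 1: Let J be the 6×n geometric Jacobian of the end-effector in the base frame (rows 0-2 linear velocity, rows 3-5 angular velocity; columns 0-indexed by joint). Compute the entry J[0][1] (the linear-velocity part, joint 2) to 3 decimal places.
prismatic axis z_1 = (-0.8660,-0.5000,0.0000)
J_v[:, 1] = z_1; J_ω[:, 1] = (0,0,0)
entry J[0][1] = -0.8660

-0.866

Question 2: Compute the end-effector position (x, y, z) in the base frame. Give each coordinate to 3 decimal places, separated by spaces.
after link 1: o_1 = (2.5000, -4.3301, 3.0000)
after link 2: o_2 = (2.2679, -7.9282, 3.0000)

2.268 -7.928 3.000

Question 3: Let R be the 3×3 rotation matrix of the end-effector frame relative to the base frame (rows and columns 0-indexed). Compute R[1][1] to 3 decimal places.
0.500

End-effector y-axis (col 1 of R) = (0.8660,0.5000,0.0000)
R[1][1] = 0.5000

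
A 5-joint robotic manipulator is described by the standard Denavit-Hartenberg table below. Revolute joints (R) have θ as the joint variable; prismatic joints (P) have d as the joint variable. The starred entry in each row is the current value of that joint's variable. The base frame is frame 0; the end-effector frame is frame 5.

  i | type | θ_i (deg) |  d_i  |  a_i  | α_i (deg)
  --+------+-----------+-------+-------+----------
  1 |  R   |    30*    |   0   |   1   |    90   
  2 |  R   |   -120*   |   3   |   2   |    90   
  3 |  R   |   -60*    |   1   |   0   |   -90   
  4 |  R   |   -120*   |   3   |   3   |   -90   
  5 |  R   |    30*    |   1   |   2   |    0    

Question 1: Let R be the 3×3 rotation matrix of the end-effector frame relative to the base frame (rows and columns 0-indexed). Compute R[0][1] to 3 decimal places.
End-effector y-axis (col 1 of R) = (0.2706,0.9062,0.3248)
R[0][1] = 0.2706

0.271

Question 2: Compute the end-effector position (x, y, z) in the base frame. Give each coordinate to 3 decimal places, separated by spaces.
after link 1: o_1 = (0.8660, 0.5000, 0.0000)
after link 2: o_2 = (1.5000, -2.5981, -1.7321)
after link 3: o_3 = (0.7500, -3.0311, -1.2321)
after link 4: o_4 = (-0.5993, -7.0421, -1.5335)
after link 5: o_5 = (-1.9743, -7.2587, 0.2165)

-1.974 -7.259 0.217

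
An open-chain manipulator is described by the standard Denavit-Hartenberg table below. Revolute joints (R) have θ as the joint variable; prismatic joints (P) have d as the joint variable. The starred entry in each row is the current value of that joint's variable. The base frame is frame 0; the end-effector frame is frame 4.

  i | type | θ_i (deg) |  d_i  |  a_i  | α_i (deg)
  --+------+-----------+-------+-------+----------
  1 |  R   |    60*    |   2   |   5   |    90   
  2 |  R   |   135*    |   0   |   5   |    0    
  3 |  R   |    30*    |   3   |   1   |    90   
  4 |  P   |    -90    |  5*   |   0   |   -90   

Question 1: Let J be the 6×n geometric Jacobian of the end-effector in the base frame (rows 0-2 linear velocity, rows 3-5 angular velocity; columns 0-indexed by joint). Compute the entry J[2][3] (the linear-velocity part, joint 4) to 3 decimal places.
prismatic axis z_3 = (0.1294,0.2241,0.9659)
J_v[:, 3] = z_3; J_ω[:, 3] = (0,0,0)
entry J[2][3] = 0.9659

0.966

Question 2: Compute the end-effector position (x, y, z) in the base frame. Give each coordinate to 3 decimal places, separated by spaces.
3.494 0.052 10.624

after link 1: o_1 = (2.5000, 4.3301, 2.0000)
after link 2: o_2 = (0.7322, 1.2683, 5.5355)
after link 3: o_3 = (2.8473, -1.0683, 5.7944)
after link 4: o_4 = (3.4944, 0.0525, 10.6240)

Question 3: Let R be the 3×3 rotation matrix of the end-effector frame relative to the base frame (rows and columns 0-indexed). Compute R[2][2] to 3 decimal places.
End-effector z-axis (col 2 of R) = (-0.4830,-0.8365,0.2588)
R[2][2] = 0.2588

0.259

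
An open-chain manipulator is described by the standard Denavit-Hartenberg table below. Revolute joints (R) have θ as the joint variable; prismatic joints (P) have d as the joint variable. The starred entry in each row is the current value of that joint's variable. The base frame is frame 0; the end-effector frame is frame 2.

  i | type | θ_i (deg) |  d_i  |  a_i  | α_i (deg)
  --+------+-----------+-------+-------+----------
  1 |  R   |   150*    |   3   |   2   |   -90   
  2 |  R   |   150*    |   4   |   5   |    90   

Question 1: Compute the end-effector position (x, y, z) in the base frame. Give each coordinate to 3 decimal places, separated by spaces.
after link 1: o_1 = (-1.7321, 1.0000, 3.0000)
after link 2: o_2 = (0.0179, -4.6292, 0.5000)

0.018 -4.629 0.500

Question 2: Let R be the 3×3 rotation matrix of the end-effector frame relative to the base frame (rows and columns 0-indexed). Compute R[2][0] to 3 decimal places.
End-effector x-axis (col 0 of R) = (0.7500,-0.4330,-0.5000)
R[2][0] = -0.5000

-0.500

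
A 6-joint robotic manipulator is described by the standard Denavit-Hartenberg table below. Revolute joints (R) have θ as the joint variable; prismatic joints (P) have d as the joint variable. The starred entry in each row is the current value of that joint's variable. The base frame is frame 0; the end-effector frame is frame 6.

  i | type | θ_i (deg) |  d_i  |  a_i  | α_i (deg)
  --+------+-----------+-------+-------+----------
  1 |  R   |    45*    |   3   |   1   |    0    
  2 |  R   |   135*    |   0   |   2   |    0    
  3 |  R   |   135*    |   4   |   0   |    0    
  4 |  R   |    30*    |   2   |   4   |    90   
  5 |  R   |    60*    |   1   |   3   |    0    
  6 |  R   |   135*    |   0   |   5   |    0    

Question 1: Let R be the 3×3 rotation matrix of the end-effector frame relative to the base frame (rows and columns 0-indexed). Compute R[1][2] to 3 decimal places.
End-effector z-axis (col 2 of R) = (-0.2588,-0.9659,0.0000)
R[1][2] = -0.9659

-0.966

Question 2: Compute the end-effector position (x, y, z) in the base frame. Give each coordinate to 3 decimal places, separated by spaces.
-0.904 -0.432 10.304

after link 1: o_1 = (0.7071, 0.7071, 3.0000)
after link 2: o_2 = (-1.2929, 0.7071, 3.0000)
after link 3: o_3 = (-1.2929, 0.7071, 7.0000)
after link 4: o_4 = (2.5708, -0.3282, 9.0000)
after link 5: o_5 = (3.7609, -1.6823, 11.5981)
after link 6: o_6 = (-0.9042, -0.4323, 10.3040)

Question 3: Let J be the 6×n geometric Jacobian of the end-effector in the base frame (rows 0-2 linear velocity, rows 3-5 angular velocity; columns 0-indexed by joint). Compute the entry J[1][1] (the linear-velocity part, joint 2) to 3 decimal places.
-1.611

axis z_1 = (0.0000,0.0000,1.0000); lever o_n−o_1 = (-1.6113,-1.1394,7.3040)
cross product → J_v[:, 1] = (1.1394,-1.6113,0.0000)
J_ω[:, 1] = z_1
entry J[1][1] = -1.6113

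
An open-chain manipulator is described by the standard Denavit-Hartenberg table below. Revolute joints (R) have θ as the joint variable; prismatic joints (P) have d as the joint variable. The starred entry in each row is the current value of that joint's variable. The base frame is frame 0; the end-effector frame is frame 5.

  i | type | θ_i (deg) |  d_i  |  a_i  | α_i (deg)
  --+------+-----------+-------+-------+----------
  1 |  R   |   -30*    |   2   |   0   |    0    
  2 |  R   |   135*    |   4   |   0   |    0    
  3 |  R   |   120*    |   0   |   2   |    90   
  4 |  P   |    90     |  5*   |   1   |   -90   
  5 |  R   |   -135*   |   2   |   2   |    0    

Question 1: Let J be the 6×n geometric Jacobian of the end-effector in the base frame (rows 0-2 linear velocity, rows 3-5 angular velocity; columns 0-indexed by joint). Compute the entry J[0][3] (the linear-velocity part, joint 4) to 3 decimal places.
prismatic axis z_3 = (-0.7071,0.7071,0.0000)
J_v[:, 3] = z_3; J_ω[:, 3] = (0,0,0)
entry J[0][3] = -0.7071

-0.707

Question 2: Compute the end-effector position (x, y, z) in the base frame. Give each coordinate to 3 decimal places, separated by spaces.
-4.536 4.536 5.586

after link 1: o_1 = (0.0000, 0.0000, 2.0000)
after link 2: o_2 = (0.0000, 0.0000, 6.0000)
after link 3: o_3 = (-1.4142, -1.4142, 6.0000)
after link 4: o_4 = (-4.9497, 2.1213, 7.0000)
after link 5: o_5 = (-4.5355, 4.5355, 5.5858)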